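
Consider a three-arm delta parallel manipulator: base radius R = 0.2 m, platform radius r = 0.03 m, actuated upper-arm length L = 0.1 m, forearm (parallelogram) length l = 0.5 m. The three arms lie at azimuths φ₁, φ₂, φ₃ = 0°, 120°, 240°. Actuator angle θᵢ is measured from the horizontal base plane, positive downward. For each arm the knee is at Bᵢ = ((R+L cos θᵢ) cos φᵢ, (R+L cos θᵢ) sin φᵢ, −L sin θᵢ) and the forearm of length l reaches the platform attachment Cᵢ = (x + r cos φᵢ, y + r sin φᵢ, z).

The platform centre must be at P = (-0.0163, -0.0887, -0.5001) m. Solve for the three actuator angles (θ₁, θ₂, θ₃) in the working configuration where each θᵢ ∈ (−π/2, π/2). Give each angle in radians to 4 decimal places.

θ₁ = 0.8727, θ₂ = 1.1345, θ₃ = 0.3492

rotate P by −φ1: (-0.0163, -0.0887, -0.5001)
  e−x'=0.1863;  (l²−L²−(e−x')²−y'²−z²)/2L = -0.2634
  √(A²+B²)=0.5337;  θ1 = -1.2142+2.0869 ≈ 0.8727
arm 2 (φ=120.0°): x'=-0.0687, y'=0.0585
  A cos θ + B sin θ = C:  0.2387·cos θ + -0.5001·sin θ = -0.3524
  √(A²+B²)=0.5541;  θ2 = -1.1255+2.2600 ≈ 1.1345
φ3=240.0° → target in arm frame (0.0850, 0.0302)
  A=0.0850, B=-0.5001, C=(l²−L²−A²−y'²−z²)/(2L)=-0.0912
  √(A²+B²)=0.5073;  θ3 = -1.4024+1.7516 ≈ 0.3492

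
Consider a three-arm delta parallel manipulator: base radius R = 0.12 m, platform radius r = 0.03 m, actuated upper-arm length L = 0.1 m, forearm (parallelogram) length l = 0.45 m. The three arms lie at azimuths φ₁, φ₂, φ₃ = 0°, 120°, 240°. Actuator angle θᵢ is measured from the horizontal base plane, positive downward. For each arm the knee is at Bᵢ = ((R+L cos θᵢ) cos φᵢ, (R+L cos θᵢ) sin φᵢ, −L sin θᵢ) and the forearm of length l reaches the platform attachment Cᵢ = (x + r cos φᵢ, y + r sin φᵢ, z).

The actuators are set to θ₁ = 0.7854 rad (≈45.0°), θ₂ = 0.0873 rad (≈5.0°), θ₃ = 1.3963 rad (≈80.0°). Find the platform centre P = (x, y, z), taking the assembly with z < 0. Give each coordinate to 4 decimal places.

arm 1 at φ=0.0°: ρ1 = 0.1607;  centre 1 = (0.1607, 0.0000, -0.0707)
centre 2 = (0.1896·cos120.0°, 0.1896·sin120.0°, -0.0087) = (-0.0948, 0.1642, -0.0087)
arm 3 at φ=240.0°: ρ3 = 0.1074;  centre 3 = (-0.0537, -0.0930, -0.0985)
subtract pairs → two planes through P
linear system: -0.5110x+0.3284y = 0.0052−0.1240z; -0.4288x+-0.1860y = -0.0096−-0.0555z
det = 0.2359;  x = 0.0093+0.0204z,  y = 0.0303+-0.3457z
into |P−centre ₁|² = l²: 1.1200z² + 0.1143z + -0.1736 = 0;  Δ = 0.7910;  z = -0.4481 or 0.3460 → z<0 root = -0.4481
x = 0.0001, y = 0.1852

(0.0001, 0.1852, -0.4481)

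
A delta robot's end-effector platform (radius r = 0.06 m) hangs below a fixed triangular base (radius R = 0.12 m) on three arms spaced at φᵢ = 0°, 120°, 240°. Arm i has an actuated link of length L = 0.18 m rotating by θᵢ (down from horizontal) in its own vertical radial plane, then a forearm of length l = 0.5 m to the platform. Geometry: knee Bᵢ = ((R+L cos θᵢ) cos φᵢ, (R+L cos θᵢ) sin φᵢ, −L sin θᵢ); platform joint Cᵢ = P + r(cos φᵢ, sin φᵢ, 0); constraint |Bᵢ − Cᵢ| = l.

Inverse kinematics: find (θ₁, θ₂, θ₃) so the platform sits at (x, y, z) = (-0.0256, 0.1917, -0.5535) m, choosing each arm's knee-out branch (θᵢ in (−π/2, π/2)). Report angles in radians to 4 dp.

φ1=0.0° → target in arm frame (-0.0256, 0.1917)
  e−x'=0.0856;  (l²−L²−(e−x')²−y'²−z²)/2L = -0.3690
  γ=atan2(-0.5535,0.0856)=-1.4174;  ψ=arccos(-0.6588)=2.2901;  θ1=γ+ψ≈0.8727
arm 2 (φ=120.0°): x'=0.1788, y'=-0.0737
  e−x'=-0.1188;  (l²−L²−(e−x')²−y'²−z²)/2L = -0.3009
  γ=atan2(-0.5535,-0.1188)=-1.7823;  ψ=arccos(-0.5314)=2.1311;  θ2=γ+ψ≈0.3489
φ3=240.0° → target in arm frame (-0.1532, -0.1180)
  e−x'=0.2132;  (l²−L²−(e−x')²−y'²−z²)/2L = -0.4115
  √(A²+B²)=0.5931;  θ3 = -1.2031+2.3376 ≈ 1.1345

θ₁ = 0.8727, θ₂ = 0.3489, θ₃ = 1.1345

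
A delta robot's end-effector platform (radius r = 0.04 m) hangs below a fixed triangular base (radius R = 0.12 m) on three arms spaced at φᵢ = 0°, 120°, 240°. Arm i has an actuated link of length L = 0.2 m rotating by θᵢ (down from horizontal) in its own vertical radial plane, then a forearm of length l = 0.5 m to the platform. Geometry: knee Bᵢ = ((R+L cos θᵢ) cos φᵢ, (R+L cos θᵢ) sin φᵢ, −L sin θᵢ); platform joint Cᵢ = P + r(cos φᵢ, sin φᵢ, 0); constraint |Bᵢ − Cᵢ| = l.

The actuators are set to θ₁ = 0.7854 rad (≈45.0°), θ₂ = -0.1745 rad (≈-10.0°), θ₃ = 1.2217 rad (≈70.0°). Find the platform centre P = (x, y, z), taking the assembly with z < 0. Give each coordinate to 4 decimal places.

arm 1 at φ=0.0°: (R−r)+L cos θ1 = 0.2214;  centre 1 = (0.2214, 0.0000, -0.1414)
φ2=120.0°: virtual centre (-0.1385, 0.2399, 0.0347), radius l
arm 3 at φ=240.0°: (R−r)+L cos θ3 = 0.1484;  centre 3 = (-0.0742, -0.1285, -0.1879)
eliminate P² terms by subtracting sphere 1 from 2 and 3
[-0.7198 0.4797 0.3523]·P = 0.0089;  [-0.5913 -0.2571 -0.0930]·P = -0.0117
Cramer: x(z) = 0.0071+0.0980z;  y(z) = 0.0292-0.5873z
quadratic in z: (1.3546)z²+(0.2066)z+(-0.1832)=0, √Δ=1.0175 → z ∈ {-0.4518, 0.2993}; z = -0.4518 (taking z<0)
x = -0.0372, y = 0.2945

(-0.0372, 0.2945, -0.4518)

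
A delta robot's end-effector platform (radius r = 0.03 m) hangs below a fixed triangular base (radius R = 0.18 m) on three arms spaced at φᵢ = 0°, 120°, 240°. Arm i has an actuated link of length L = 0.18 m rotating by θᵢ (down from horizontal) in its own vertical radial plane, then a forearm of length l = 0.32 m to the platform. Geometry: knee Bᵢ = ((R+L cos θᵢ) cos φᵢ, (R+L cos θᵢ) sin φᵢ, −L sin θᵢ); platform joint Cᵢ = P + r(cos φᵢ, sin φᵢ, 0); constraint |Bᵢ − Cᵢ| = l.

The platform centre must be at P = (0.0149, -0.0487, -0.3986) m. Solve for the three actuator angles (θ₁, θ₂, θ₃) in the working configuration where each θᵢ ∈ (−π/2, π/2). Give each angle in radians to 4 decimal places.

arm 1 (φ=0.0°): x'=0.0149, y'=-0.0487
  A cos θ + B sin θ = C:  0.1351·cos θ + -0.3986·sin θ = -0.3042
  √(A²+B²)=0.4209;  θ1 = -1.2440+2.3786 ≈ 1.1345
φ2=120.0° → target in arm frame (-0.0496, 0.0114)
  e−x'=0.1996;  (l²−L²−(e−x')²−y'²−z²)/2L = -0.3580
  γ=atan2(-0.3986,0.1996)=-1.1065;  ψ=arccos(-0.8030)=2.5030;  θ2=γ+ψ≈1.3965
φ3=240.0° → target in arm frame (0.0347, 0.0373)
  A=0.1153, B=-0.3986, C=(l²−L²−A²−y'²−z²)/(2L)=-0.2877
  γ=atan2(-0.3986,0.1153)=-1.2893;  ψ=arccos(-0.6933)=2.3368;  θ3=γ+ψ≈1.0475

θ₁ = 1.1345, θ₂ = 1.3965, θ₃ = 1.0475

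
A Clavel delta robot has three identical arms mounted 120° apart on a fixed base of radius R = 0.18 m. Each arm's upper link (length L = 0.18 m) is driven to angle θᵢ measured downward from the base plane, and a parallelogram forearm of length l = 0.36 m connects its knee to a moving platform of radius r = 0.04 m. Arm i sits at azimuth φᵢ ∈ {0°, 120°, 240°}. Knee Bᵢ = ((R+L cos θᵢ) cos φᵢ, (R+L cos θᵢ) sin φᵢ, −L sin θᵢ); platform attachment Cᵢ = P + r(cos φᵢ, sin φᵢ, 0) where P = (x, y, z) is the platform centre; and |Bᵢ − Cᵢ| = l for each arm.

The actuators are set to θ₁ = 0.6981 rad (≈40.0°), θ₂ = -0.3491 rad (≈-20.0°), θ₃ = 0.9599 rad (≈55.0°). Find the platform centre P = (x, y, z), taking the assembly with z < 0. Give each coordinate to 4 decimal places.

(-0.0339, 0.1243, -0.2458)

O1 = (0.2779·cos0.0°, 0.2779·sin0.0°, -0.1157) = (0.2779, 0.0000, -0.1157)
arm 2 at φ=120.0°: e+L cos θ2 = 0.3091;  O2 = (-0.1546, 0.2677, 0.0616)
arm 3 at φ=240.0°: e+L cos θ3 = 0.2432;  O3 = (-0.1216, -0.2107, -0.1474)
subtract pairs → two planes through P
linear system: -0.8649x+0.5355y = 0.0088−0.3545z; -0.7990x+-0.4213y = -0.0097−-0.0635z
det = 0.7923;  x = 0.0019+0.1456z,  y = 0.0194+-0.4269z
sphere 1 gives Az²+Bz+C=0 with A=1.2034, B=0.1344, C=-0.0397;  B²−4AC=0.2090;  roots -0.2458, 0.1341;  negative root z = -0.2458
x = -0.0339, y = 0.1243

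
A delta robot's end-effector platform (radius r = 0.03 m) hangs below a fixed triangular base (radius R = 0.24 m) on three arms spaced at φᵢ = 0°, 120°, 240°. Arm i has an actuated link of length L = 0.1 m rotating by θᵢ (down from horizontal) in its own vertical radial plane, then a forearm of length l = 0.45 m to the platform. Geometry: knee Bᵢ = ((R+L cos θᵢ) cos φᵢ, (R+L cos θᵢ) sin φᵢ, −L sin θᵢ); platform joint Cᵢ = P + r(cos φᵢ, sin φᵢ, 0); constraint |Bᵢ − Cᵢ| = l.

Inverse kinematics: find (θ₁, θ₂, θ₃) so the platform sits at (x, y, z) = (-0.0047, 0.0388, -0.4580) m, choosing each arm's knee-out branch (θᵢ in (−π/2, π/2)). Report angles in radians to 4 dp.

φ1=0.0° → target in arm frame (-0.0047, 0.0388)
  A cos θ + B sin θ = C:  0.2147·cos θ + -0.4580·sin θ = -0.3243
  θ1 = atan2(B,A) + arccos(C/0.5058) = 1.1344
φ2=120.0° → target in arm frame (0.0360, -0.0153)
  A cos θ + B sin θ = C:  0.1740·cos θ + -0.4580·sin θ = -0.2390
  γ=atan2(-0.4580,0.1740)=-1.2076;  ψ=arccos(-0.4877)=2.0803;  θ2=γ+ψ≈0.8726
rotate P by −φ3: (-0.0313, -0.0235, -0.4580)
  A=0.2413, B=-0.4580, C=(l²−L²−A²−y'²−z²)/(2L)=-0.3801
  √(A²+B²)=0.5177;  θ3 = -1.0860+2.3954 ≈ 1.3094

θ₁ = 1.1344, θ₂ = 0.8726, θ₃ = 1.3094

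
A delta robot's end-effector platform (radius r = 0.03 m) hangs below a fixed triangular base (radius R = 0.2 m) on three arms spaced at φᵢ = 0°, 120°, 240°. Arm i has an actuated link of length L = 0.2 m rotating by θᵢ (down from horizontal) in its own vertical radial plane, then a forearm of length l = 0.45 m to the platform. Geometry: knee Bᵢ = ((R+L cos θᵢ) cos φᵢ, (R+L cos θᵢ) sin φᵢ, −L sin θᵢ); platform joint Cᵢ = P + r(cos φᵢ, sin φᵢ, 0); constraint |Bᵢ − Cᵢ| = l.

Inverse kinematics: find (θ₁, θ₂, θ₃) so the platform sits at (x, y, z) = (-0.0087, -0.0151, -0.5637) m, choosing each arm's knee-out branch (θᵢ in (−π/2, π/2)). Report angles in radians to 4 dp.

θ₁ = 1.2216, θ₂ = 1.2217, θ₃ = 1.1343

φ1=0.0° → target in arm frame (-0.0087, -0.0151)
  A cos θ + B sin θ = C:  0.1787·cos θ + -0.5637·sin θ = -0.4685
  θ1 = atan2(B,A) + arccos(C/0.5913) = 1.2216
φ2=120.0° → target in arm frame (-0.0087, 0.0151)
  A=0.1787, B=-0.5637, C=(l²−L²−A²−y'²−z²)/(2L)=-0.4686
  √(A²+B²)=0.5914;  θ2 = -1.2638+2.4855 ≈ 1.2217
φ3=240.0° → target in arm frame (0.0174, 0.0000)
  e−x'=0.1526;  (l²−L²−(e−x')²−y'²−z²)/2L = -0.4463
  γ=atan2(-0.5637,0.1526)=-1.3065;  ψ=arccos(-0.7643)=2.4408;  θ3=γ+ψ≈1.1343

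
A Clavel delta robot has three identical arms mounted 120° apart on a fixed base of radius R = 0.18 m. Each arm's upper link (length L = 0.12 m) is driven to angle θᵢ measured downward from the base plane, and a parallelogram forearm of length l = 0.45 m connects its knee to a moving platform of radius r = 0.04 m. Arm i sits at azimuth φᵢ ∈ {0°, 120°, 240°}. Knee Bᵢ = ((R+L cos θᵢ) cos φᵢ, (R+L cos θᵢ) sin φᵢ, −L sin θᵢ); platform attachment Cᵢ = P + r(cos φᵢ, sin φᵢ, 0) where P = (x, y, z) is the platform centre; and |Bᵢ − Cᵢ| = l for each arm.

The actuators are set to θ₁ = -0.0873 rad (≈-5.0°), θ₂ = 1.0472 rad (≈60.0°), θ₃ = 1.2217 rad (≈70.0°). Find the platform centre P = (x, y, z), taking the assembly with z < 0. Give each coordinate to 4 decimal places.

φ1=0.0°: virtual centre (0.2595, 0.0000, 0.0105), radius l
centre 2 = (0.2000·cos120.0°, 0.2000·sin120.0°, -0.1039) = (-0.1000, 0.1732, -0.1039)
centre 3 = (0.1810·cos240.0°, 0.1810·sin240.0°, -0.1128) = (-0.0905, -0.1568, -0.1128)
eliminate P² terms by subtracting sphere 1 from 2 and 3
linear system: -0.7191x+0.3464y = -0.0167−-0.2288z; -0.7001x+-0.3136y = -0.0220−-0.2464z
Cramer: x(z) = 0.0274-0.3357z;  y(z) = 0.0088-0.0364z
sphere 1 gives Az²+Bz+C=0 with A=1.1140, B=0.1343, C=-0.1484;  B²−4AC=0.6795;  roots -0.4302, 0.3097;  negative root z = -0.4302
x = 0.1719, y = 0.0245

(0.1719, 0.0245, -0.4302)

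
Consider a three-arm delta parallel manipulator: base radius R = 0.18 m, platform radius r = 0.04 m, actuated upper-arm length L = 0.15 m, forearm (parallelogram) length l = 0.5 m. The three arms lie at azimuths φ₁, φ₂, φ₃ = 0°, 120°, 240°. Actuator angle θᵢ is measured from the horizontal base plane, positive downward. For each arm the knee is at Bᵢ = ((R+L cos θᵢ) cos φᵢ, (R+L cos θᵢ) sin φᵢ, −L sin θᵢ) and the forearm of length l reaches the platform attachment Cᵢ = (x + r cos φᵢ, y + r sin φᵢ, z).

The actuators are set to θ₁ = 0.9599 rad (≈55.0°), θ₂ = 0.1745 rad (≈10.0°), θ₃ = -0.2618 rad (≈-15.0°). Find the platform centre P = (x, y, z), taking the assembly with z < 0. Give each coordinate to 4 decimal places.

φ1=0.0°: virtual centre (0.2260, 0.0000, -0.1229), radius l
O2 = (0.2877·cos120.0°, 0.2877·sin120.0°, -0.0260) = (-0.1439, 0.2492, -0.0260)
O3 = (0.2849·cos240.0°, 0.2849·sin240.0°, 0.0388) = (-0.1424, -0.2467, 0.0388)
subtract pairs → two planes through P
linear system: -0.7398x+0.4983y = 0.0173−0.1937z; -0.7370x+-0.4934y = 0.0165−0.3234z
det = 0.7323;  x = -0.0229+0.3506z,  y = 0.0007+0.1318z
sphere 1 gives Az²+Bz+C=0 with A=1.1403, B=0.0714, C=-0.1730;  B²−4AC=0.7940;  roots -0.4220, 0.3594;  negative root z = -0.4220
x = -0.1708, y = -0.0549

(-0.1708, -0.0549, -0.4220)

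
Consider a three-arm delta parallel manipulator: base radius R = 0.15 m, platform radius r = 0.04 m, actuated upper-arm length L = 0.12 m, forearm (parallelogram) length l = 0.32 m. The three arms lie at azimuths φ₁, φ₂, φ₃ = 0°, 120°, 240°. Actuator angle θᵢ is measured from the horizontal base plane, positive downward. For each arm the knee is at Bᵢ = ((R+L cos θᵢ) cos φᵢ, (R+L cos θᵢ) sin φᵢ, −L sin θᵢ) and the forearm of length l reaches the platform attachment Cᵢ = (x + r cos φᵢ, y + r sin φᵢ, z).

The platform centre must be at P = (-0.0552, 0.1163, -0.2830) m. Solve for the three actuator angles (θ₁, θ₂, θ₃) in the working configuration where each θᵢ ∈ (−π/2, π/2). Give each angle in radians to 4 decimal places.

rotate P by −φ1: (-0.0552, 0.1163, -0.2830)
  e−x'=0.1652;  (l²−L²−(e−x')²−y'²−z²)/2L = -0.1371
  γ=atan2(-0.2830,0.1652)=-1.0424;  ψ=arccos(-0.4184)=2.0025;  θ1=γ+ψ≈0.9601
rotate P by −φ2: (0.1283, -0.0103, -0.2830)
  A cos θ + B sin θ = C:  -0.0183·cos θ + -0.2830·sin θ = 0.0311
  θ2 = atan2(B,A) + arccos(C/0.2836) = -0.1746
rotate P by −φ3: (-0.0731, -0.1060, -0.2830)
  A cos θ + B sin θ = C:  0.1831·cos θ + -0.2830·sin θ = -0.1535
  θ3 = atan2(B,A) + arccos(C/0.3371) = 1.0472

θ₁ = 0.9601, θ₂ = -0.1746, θ₃ = 1.0472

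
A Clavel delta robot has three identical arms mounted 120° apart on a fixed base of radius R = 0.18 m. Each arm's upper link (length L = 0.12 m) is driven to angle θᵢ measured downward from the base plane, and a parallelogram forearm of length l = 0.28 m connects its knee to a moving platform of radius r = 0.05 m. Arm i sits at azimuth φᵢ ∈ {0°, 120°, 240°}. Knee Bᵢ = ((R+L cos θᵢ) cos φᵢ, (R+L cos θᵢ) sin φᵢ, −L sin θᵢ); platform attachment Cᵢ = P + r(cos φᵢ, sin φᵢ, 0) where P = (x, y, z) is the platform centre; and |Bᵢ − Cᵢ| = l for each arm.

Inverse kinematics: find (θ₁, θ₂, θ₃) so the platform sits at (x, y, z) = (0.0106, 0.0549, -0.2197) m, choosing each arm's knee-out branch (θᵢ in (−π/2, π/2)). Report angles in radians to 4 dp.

θ₁ = 0.5235, θ₂ = 0.2619, θ₃ = 0.9601

arm 1 (φ=0.0°): x'=0.0106, y'=0.0549
  A=0.1194, B=-0.2197, C=(l²−L²−A²−y'²−z²)/(2L)=-0.0064
  γ=atan2(-0.2197,0.1194)=-1.0730;  ψ=arccos(-0.0256)=1.5964;  θ1=γ+ψ≈0.5235
φ2=120.0° → target in arm frame (0.0422, -0.0366)
  A cos θ + B sin θ = C:  0.0878·cos θ + -0.2197·sin θ = 0.0279
  θ2 = atan2(B,A) + arccos(C/0.2366) = 0.2619
rotate P by −φ3: (-0.0528, -0.0183, -0.2197)
  e−x'=0.1828;  (l²−L²−(e−x')²−y'²−z²)/2L = -0.0751
  θ3 = atan2(B,A) + arccos(C/0.2858) = 0.9601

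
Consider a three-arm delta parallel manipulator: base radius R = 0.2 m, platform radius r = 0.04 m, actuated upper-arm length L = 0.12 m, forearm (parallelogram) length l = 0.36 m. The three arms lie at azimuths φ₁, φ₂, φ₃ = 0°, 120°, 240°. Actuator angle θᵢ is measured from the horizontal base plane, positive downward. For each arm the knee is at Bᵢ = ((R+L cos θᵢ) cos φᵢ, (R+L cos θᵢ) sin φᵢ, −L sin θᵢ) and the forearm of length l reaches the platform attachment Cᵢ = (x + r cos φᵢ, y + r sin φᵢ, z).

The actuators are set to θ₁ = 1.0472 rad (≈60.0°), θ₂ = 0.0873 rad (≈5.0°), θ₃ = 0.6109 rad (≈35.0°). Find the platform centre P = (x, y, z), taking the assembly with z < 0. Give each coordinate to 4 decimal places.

O1 = (0.2200·cos0.0°, 0.2200·sin0.0°, -0.1039) = (0.2200, 0.0000, -0.1039)
O2 = (0.2795·cos120.0°, 0.2795·sin120.0°, -0.0105) = (-0.1398, 0.2421, -0.0105)
O3 = (0.2583·cos240.0°, 0.2583·sin240.0°, -0.0688) = (-0.1291, -0.2237, -0.0688)
subtract pairs → two planes through P
[-0.7195 0.4842 0.1869]·P = 0.0191;  [-0.6983 -0.4474 0.0702]·P = 0.0123
Cramer: x(z) = -0.0219+0.1782z;  y(z) = 0.0068-0.1213z
quadratic in z: (1.0465)z²+(0.1200)z+(-0.0602)=0, √Δ=0.5163 → z ∈ {-0.3040, 0.1893}; z = -0.3040 (taking z<0)
x = -0.0761, y = 0.0437

(-0.0761, 0.0437, -0.3040)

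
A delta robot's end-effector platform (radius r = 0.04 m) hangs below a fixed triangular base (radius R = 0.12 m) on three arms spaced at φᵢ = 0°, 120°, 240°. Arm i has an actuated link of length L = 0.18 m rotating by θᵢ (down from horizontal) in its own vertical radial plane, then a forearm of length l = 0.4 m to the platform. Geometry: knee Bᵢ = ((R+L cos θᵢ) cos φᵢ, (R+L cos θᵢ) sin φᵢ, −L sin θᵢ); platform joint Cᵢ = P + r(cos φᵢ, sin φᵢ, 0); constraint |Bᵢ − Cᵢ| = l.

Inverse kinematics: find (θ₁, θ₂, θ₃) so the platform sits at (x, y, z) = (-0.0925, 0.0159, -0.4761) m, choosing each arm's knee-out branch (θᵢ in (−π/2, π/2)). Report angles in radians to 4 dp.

arm 1 (φ=0.0°): x'=-0.0925, y'=0.0159
  A cos θ + B sin θ = C:  0.1725·cos θ + -0.4761·sin θ = -0.3586
  γ=atan2(-0.4761,0.1725)=-1.2232;  ψ=arccos(-0.7081)=2.3576;  θ1=γ+ψ≈1.1344
arm 2 (φ=120.0°): x'=0.0600, y'=0.0722
  A=0.0200, B=-0.4761, C=(l²−L²−A²−y'²−z²)/(2L)=-0.2908
  √(A²+B²)=0.4765;  θ2 = -1.5289+2.2271 ≈ 0.6982
arm 3 (φ=240.0°): x'=0.0325, y'=-0.0881
  A cos θ + B sin θ = C:  0.0475·cos θ + -0.4761·sin θ = -0.3030
  √(A²+B²)=0.4785;  θ3 = -1.4713+2.2566 ≈ 0.7853

θ₁ = 1.1344, θ₂ = 0.6982, θ₃ = 0.7853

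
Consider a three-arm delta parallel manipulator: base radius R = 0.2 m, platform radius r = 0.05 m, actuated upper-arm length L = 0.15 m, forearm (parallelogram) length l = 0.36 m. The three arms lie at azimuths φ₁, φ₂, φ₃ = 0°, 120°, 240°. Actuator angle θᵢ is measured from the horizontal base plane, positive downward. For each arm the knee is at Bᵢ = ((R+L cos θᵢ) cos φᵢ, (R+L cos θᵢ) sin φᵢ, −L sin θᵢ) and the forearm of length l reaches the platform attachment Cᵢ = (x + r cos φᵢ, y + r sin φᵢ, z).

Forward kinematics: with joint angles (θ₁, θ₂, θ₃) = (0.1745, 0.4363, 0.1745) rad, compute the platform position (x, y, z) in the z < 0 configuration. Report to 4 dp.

arm 1 at φ=0.0°: e+L cos θ1 = 0.2977;  O1 = (0.2977, 0.0000, -0.0260)
φ2=120.0°: virtual centre (-0.1430, 0.2476, -0.0634), radius l
arm 3 at φ=240.0°: e+L cos θ3 = 0.2977;  O3 = (-0.1489, -0.2578, -0.0260)
subtract pairs → two planes through P
linear system: -0.8814x+0.4953y = -0.0035−-0.0747z; -0.8932x+-0.5157y = 0.0000−0.0000z
Cramer: x(z) = 0.0020-0.0429z;  y(z) = -0.0035+0.0744z
into |P−O₁|² = l²: 1.0074z² + 0.0770z + -0.0415 = 0;  Δ = 0.1731;  z = -0.2447 or 0.1683 → z<0 root = -0.2447
x = 0.0125, y = -0.0217

(0.0125, -0.0217, -0.2447)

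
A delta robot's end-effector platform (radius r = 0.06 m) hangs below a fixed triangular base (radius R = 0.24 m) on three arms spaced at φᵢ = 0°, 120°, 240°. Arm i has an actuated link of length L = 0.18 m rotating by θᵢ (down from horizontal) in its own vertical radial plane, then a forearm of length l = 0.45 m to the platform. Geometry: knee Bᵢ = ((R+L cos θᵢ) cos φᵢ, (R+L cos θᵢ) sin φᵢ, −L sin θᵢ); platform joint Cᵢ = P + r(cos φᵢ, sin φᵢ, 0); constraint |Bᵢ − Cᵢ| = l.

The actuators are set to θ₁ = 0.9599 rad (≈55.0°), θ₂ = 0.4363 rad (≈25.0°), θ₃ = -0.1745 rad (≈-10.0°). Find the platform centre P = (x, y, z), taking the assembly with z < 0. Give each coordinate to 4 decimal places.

(-0.1183, -0.0631, -0.3405)

centre 1 = (0.2832·cos0.0°, 0.2832·sin0.0°, -0.1474) = (0.2832, 0.0000, -0.1474)
arm 2 at φ=120.0°: e+L cos θ2 = 0.3431;  centre 2 = (-0.1716, 0.2972, -0.0761)
centre 3 = (0.3573·cos240.0°, 0.3573·sin240.0°, 0.0313) = (-0.1786, -0.3094, 0.0313)
eliminate P² terms by subtracting sphere 1 from 2 and 3
[-0.9096 0.5943 0.1428]·P = 0.0216;  [-0.9238 -0.6188 0.3574]·P = 0.0266
Cramer: x(z) = -0.0262+0.2705z;  y(z) = -0.0039+0.1738z
quadratic in z: (1.1034)z²+(0.1261)z+(-0.0850)=0, √Δ=0.6252 → z ∈ {-0.3405, 0.2262}; z = -0.3405 (taking z<0)
x = -0.1183, y = -0.0631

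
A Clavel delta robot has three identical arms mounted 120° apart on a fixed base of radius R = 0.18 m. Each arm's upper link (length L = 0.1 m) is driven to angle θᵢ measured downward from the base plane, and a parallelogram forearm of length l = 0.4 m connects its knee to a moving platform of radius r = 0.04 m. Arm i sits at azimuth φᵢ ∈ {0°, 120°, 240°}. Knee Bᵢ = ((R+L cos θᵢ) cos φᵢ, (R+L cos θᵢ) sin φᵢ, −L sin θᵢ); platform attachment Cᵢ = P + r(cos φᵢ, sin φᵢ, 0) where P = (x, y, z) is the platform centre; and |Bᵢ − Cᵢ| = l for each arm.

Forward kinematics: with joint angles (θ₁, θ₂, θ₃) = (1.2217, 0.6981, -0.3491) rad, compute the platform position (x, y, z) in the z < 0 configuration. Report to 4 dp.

φ1=0.0°: virtual centre (0.1742, 0.0000, -0.0940), radius l
arm 2 at φ=120.0°: ρ2 = 0.2166;  S2 = (-0.1083, 0.1876, -0.0643)
arm 3 at φ=240.0°: ρ3 = 0.2340;  S3 = (-0.1170, -0.2026, 0.0342)
eliminate P² terms by subtracting sphere 1 from 2 and 3
linear system: -0.5650x+0.3752y = 0.0119−0.0594z; -0.5824x+-0.4052y = 0.0167−0.2563z
Cramer: x(z) = -0.0248+0.2687z;  y(z) = -0.0057+0.2464z
sphere 1 gives Az²+Bz+C=0 with A=1.1329, B=0.0782, C=-0.1115;  B²−4AC=0.5116;  roots -0.3502, 0.2812;  negative root z = -0.3502
x = -0.1189, y = -0.0920

(-0.1189, -0.0920, -0.3502)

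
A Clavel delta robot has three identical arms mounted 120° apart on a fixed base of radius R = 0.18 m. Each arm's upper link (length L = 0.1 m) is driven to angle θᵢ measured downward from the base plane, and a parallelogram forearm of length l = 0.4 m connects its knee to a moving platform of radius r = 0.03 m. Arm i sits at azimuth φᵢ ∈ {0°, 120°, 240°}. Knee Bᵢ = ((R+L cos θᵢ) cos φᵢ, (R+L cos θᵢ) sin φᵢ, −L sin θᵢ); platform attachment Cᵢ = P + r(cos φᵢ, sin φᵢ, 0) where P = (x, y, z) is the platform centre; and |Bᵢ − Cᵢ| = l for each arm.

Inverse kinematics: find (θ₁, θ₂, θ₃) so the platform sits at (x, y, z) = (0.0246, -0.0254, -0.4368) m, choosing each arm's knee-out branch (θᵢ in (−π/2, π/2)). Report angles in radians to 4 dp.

φ1=0.0° → target in arm frame (0.0246, -0.0254)
  e−x'=0.1254;  (l²−L²−(e−x')²−y'²−z²)/2L = -0.2858
  θ1 = atan2(B,A) + arccos(C/0.4544) = 0.9598
arm 2 (φ=120.0°): x'=-0.0343, y'=-0.0086
  A=0.1843, B=-0.4368, C=(l²−L²−A²−y'²−z²)/(2L)=-0.3742
  γ=atan2(-0.4368,0.1843)=-1.1715;  ψ=arccos(-0.7892)=2.4804;  θ2=γ+ψ≈1.3088
φ3=240.0° → target in arm frame (0.0097, 0.0340)
  A cos θ + B sin θ = C:  0.1403·cos θ + -0.4368·sin θ = -0.3082
  θ3 = atan2(B,A) + arccos(C/0.4588) = 1.0473

θ₁ = 0.9598, θ₂ = 1.3088, θ₃ = 1.0473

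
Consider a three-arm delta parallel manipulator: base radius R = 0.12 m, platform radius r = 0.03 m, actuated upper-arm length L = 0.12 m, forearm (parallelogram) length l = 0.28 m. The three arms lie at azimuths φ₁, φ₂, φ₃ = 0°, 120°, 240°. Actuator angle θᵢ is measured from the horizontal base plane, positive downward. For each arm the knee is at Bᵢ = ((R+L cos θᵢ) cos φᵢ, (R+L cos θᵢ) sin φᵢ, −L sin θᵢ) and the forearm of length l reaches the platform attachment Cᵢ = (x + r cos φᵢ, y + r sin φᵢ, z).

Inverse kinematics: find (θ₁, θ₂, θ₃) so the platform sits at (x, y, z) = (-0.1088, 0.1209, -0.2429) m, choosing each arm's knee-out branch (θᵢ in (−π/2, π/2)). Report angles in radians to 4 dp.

rotate P by −φ1: (-0.1088, 0.1209, -0.2429)
  e−x'=0.1988;  (l²−L²−(e−x')²−y'²−z²)/2L = -0.2047
  γ=atan2(-0.2429,0.1988)=-0.8849;  ψ=arccos(-0.6523)=2.2814;  θ1=γ+ψ≈1.3965
rotate P by −φ2: (0.1591, 0.0338, -0.2429)
  A cos θ + B sin θ = C:  -0.0691·cos θ + -0.2429·sin θ = -0.0038
  θ2 = atan2(B,A) + arccos(C/0.2525) = -0.2620
φ3=240.0° → target in arm frame (-0.0503, -0.1547)
  e−x'=0.1403;  (l²−L²−(e−x')²−y'²−z²)/2L = -0.1609
  √(A²+B²)=0.2805;  θ3 = -1.0470+2.1816 ≈ 1.1346

θ₁ = 1.3965, θ₂ = -0.2620, θ₃ = 1.1346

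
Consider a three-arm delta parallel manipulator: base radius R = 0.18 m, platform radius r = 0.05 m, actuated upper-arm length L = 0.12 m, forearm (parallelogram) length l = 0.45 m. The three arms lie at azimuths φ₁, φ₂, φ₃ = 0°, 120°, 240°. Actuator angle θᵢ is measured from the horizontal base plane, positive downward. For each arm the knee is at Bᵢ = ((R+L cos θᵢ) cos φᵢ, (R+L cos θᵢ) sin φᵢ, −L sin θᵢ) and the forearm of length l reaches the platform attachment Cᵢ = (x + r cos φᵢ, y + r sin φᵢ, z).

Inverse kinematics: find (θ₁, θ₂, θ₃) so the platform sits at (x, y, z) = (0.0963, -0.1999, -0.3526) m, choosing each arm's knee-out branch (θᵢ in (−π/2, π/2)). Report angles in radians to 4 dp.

θ₁ = -0.1747, θ₂ = 1.3087, θ₃ = -0.3497

rotate P by −φ1: (0.0963, -0.1999, -0.3526)
  e−x'=0.0337;  (l²−L²−(e−x')²−y'²−z²)/2L = 0.0945
  θ1 = atan2(B,A) + arccos(C/0.3542) = -0.1747
rotate P by −φ2: (-0.2213, 0.0166, -0.3526)
  e−x'=0.3513;  (l²−L²−(e−x')²−y'²−z²)/2L = -0.2495
  γ=atan2(-0.3526,0.3513)=-0.7873;  ψ=arccos(-0.5014)=2.0960;  θ2=γ+ψ≈1.3087
φ3=240.0° → target in arm frame (0.1250, 0.1833)
  A cos θ + B sin θ = C:  0.0050·cos θ + -0.3526·sin θ = 0.1255
  θ3 = atan2(B,A) + arccos(C/0.3526) = -0.3497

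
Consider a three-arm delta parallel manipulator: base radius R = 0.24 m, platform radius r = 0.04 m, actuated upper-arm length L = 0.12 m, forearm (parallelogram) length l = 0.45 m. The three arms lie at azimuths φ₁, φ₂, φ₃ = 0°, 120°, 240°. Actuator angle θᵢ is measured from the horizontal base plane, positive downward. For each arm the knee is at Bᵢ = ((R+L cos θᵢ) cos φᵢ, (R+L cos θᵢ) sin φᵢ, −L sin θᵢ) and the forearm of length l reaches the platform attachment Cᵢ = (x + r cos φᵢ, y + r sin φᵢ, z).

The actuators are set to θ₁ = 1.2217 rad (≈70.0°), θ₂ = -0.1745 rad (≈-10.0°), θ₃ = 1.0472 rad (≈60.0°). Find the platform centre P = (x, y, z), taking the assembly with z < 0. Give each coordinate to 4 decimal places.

O1 = (0.2410·cos0.0°, 0.2410·sin0.0°, -0.1128) = (0.2410, 0.0000, -0.1128)
O2 = (0.3182·cos120.0°, 0.3182·sin120.0°, 0.0208) = (-0.1591, 0.2755, 0.0208)
φ3=240.0°: virtual centre (-0.1300, -0.2252, -0.1039), radius l
subtract pairs → two planes through P
linear system: -0.8003x+0.5511y = 0.0309−0.2672z; -0.7421x+-0.4503y = 0.0076−0.0177z
det = 0.7694;  x = -0.0235+0.1691z,  y = 0.0219+-0.2393z
quadratic in z: (1.0859)z²+(0.1256)z+(-0.1193)=0, √Δ=0.7308 → z ∈ {-0.3943, 0.2787}; z = -0.3943 (taking z<0)
x = -0.0902, y = 0.1163

(-0.0902, 0.1163, -0.3943)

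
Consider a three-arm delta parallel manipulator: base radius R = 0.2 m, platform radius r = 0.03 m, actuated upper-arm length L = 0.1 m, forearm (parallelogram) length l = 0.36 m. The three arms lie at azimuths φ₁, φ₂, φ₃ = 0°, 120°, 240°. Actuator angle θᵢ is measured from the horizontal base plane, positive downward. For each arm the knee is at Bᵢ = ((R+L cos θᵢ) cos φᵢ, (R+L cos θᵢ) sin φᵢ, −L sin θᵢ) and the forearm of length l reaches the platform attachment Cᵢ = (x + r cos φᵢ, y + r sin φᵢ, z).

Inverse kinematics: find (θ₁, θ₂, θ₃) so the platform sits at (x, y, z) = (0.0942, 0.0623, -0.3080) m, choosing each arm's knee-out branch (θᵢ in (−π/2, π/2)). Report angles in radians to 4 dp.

rotate P by −φ1: (0.0942, 0.0623, -0.3080)
  e−x'=0.0758;  (l²−L²−(e−x')²−y'²−z²)/2L = 0.0755
  θ1 = atan2(B,A) + arccos(C/0.3172) = 0.0008
rotate P by −φ2: (0.0069, -0.1127, -0.3080)
  e−x'=0.1631;  (l²−L²−(e−x')²−y'²−z²)/2L = -0.0729
  θ2 = atan2(B,A) + arccos(C/0.3485) = 0.6980
φ3=240.0° → target in arm frame (-0.1011, 0.0504)
  A cos θ + B sin θ = C:  0.2711·cos θ + -0.3080·sin θ = -0.2564
  √(A²+B²)=0.4103;  θ3 = -0.8491+2.2458 ≈ 1.3967

θ₁ = 0.0008, θ₂ = 0.6980, θ₃ = 1.3967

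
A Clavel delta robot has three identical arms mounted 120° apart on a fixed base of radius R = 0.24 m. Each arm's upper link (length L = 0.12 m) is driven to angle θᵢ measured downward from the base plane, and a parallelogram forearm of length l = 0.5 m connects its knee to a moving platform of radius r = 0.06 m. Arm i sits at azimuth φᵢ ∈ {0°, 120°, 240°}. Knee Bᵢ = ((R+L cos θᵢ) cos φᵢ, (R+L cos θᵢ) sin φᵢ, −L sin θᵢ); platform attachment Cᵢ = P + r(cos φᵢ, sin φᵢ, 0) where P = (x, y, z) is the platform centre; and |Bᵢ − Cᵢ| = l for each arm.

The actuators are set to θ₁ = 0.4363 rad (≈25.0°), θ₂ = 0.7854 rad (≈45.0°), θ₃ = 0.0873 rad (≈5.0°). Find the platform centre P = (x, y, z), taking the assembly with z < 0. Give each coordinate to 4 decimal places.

arm 1 at φ=0.0°: (R−r)+L cos θ1 = 0.2888;  S1 = (0.2888, 0.0000, -0.0507)
φ2=120.0°: virtual centre (-0.1324, 0.2294, -0.0849), radius l
φ3=240.0°: virtual centre (-0.1498, -0.2594, -0.0105), radius l
subtract pairs → two planes through P
linear system: -0.8424x+0.4587y = -0.0086−-0.0683z; -0.8771x+-0.5188y = 0.0039−0.0805z
Cramer: x(z) = 0.0032+0.0018z;  y(z) = -0.0129+0.1521z
sphere 1 gives Az²+Bz+C=0 with A=1.0231, B=0.0965, C=-0.1657;  B²−4AC=0.6875;  roots -0.4524, 0.3581;  negative root z = -0.4524
x = 0.0024, y = -0.0817

(0.0024, -0.0817, -0.4524)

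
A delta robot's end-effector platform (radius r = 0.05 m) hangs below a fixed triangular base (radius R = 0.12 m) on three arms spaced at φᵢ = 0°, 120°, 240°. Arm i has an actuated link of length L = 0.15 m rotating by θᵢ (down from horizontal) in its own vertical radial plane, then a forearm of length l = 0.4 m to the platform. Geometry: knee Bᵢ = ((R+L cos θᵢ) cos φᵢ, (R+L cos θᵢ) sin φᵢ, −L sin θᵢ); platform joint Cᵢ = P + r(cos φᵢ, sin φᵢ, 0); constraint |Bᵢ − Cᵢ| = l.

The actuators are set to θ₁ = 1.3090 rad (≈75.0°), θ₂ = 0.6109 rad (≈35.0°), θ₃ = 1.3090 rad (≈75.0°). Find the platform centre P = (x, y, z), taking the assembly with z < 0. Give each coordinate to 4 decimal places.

(-0.0693, 0.1200, -0.4823)

arm 1 at φ=0.0°: ρ1 = 0.1088;  centre 1 = (0.1088, 0.0000, -0.1449)
φ2=120.0°: virtual centre (-0.0964, 0.1670, -0.0860), radius l
φ3=240.0°: virtual centre (-0.0544, -0.0942, -0.1449), radius l
|centre ₂|²−|centre ₁|² = 0.0118;  |centre ₃|²−|centre ₁|² = 0.0000
[-0.4105 0.3341 0.1177]·P = 0.0118;  [-0.3265 -0.1885 0.0000]·P = 0.0000
Cramer: x(z) = -0.0119+0.1190z;  y(z) = 0.0206-0.2061z
sphere 1 gives Az²+Bz+C=0 with A=1.0566, B=0.2526, C=-0.1240;  B²−4AC=0.5879;  roots -0.4823, 0.2433;  negative root z = -0.4823
x = -0.0693, y = 0.1200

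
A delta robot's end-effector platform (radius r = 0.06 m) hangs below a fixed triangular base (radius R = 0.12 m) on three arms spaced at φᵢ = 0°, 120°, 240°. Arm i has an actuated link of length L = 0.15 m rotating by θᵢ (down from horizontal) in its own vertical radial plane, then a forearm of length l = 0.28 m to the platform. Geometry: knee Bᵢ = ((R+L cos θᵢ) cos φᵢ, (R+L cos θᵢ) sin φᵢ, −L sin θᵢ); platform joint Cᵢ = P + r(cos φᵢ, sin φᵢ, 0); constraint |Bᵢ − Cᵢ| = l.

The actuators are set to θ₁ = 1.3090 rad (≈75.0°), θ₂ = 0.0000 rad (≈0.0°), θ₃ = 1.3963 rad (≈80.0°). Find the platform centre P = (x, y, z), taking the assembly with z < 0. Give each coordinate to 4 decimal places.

(-0.0786, 0.1705, -0.2785)

φ1=0.0°: virtual centre (0.0988, 0.0000, -0.1449), radius l
centre 2 = (0.2100·cos120.0°, 0.2100·sin120.0°, 0.0000) = (-0.1050, 0.1819, 0.0000)
arm 3 at φ=240.0°: ρ3 = 0.0860;  centre 3 = (-0.0430, -0.0745, -0.1477)
eliminate P² terms by subtracting sphere 1 from 2 and 3
linear system: -0.4076x+0.3637y = 0.0133−0.2898z; -0.2837x+-0.1490y = -0.0015−-0.0057z
det = 0.1639;  x = -0.0087+0.2509z,  y = 0.0269+-0.5155z
into |P−centre ₁|² = l²: 1.3287z² + 0.2081z + -0.0451 = 0;  Δ = 0.2831;  z = -0.2785 or 0.1219 → z<0 root = -0.2785
x = -0.0786, y = 0.1705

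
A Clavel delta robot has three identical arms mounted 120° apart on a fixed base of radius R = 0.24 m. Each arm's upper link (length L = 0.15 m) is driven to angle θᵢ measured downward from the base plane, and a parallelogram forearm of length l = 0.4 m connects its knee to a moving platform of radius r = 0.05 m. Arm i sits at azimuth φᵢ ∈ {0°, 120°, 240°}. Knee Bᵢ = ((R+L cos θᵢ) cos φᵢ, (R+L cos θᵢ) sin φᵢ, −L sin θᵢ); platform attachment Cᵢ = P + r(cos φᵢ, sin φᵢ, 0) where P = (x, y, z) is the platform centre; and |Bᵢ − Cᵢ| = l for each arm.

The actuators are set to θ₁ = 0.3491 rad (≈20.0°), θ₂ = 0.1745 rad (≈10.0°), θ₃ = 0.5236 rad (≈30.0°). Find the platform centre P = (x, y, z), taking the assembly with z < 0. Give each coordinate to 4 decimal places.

centre 1 = (0.3310·cos0.0°, 0.3310·sin0.0°, -0.0513) = (0.3310, 0.0000, -0.0513)
arm 2 at φ=120.0°: e+L cos θ2 = 0.3377;  centre 2 = (-0.1689, 0.2925, -0.0260)
arm 3 at φ=240.0°: e+L cos θ3 = 0.3199;  centre 3 = (-0.1600, -0.2770, -0.0750)
subtract pairs → two planes through P
plane₁₂: -0.9996x+0.5850y+0.0505z = 0.0026
Cramer: x(z) = 0.0009+0.0002z;  y(z) = 0.0060-0.0860z
quadratic in z: (1.0074)z²+(0.1014)z+(-0.0484)=0, √Δ=0.4531 → z ∈ {-0.2753, 0.1746}; z = -0.2753 (taking z<0)
x = 0.0008, y = 0.0296

(0.0008, 0.0296, -0.2753)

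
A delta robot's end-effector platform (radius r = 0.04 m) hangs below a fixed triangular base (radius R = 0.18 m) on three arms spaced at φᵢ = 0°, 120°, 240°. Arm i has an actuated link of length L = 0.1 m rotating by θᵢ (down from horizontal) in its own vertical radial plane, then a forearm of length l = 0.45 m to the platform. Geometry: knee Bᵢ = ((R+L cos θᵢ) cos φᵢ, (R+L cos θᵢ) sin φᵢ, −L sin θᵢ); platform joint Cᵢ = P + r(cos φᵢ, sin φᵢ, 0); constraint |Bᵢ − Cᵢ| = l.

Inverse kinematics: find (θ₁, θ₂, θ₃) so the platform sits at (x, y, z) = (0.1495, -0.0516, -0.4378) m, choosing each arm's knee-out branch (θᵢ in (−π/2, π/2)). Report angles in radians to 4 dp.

θ₁ = 0.0002, θ₂ = 1.3963, θ₃ = 0.9597

rotate P by −φ1: (0.1495, -0.0516, -0.4378)
  A=-0.0095, B=-0.4378, C=(l²−L²−A²−y'²−z²)/(2L)=-0.0096
  θ1 = atan2(B,A) + arccos(C/0.4379) = 0.0002
arm 2 (φ=120.0°): x'=-0.1194, y'=-0.1037
  A=0.2594, B=-0.4378, C=(l²−L²−A²−y'²−z²)/(2L)=-0.3861
  √(A²+B²)=0.5089;  θ2 = -1.0358+2.4322 ≈ 1.3963
rotate P by −φ3: (-0.0301, 0.1553, -0.4378)
  e−x'=0.1701;  (l²−L²−(e−x')²−y'²−z²)/2L = -0.2610
  θ3 = atan2(B,A) + arccos(C/0.4697) = 0.9597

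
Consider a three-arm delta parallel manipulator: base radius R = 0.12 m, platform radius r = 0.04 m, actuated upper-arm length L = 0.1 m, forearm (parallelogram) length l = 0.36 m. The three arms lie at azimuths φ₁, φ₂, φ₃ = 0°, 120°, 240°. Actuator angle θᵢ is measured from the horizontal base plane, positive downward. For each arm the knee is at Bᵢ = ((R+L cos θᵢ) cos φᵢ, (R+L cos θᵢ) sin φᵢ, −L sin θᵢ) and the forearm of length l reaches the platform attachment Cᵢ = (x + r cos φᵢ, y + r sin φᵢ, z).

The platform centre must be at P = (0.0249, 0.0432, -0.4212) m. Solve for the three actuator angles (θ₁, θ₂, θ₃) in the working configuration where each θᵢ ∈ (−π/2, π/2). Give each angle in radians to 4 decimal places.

rotate P by −φ1: (0.0249, 0.0432, -0.4212)
  A=0.0551, B=-0.4212, C=(l²−L²−A²−y'²−z²)/(2L)=-0.3136
  θ1 = atan2(B,A) + arccos(C/0.4248) = 0.9604
rotate P by −φ2: (0.0250, -0.0432, -0.4212)
  A cos θ + B sin θ = C:  0.0550·cos θ + -0.4212·sin θ = -0.3135
  θ2 = atan2(B,A) + arccos(C/0.4248) = 0.9601
rotate P by −φ3: (-0.0499, 0.0000, -0.4212)
  A=0.1299, B=-0.4212, C=(l²−L²−A²−y'²−z²)/(2L)=-0.3734
  γ=atan2(-0.4212,0.1299)=-1.2717;  ψ=arccos(-0.8471)=2.5813;  θ3=γ+ψ≈1.3096

θ₁ = 0.9604, θ₂ = 0.9601, θ₃ = 1.3096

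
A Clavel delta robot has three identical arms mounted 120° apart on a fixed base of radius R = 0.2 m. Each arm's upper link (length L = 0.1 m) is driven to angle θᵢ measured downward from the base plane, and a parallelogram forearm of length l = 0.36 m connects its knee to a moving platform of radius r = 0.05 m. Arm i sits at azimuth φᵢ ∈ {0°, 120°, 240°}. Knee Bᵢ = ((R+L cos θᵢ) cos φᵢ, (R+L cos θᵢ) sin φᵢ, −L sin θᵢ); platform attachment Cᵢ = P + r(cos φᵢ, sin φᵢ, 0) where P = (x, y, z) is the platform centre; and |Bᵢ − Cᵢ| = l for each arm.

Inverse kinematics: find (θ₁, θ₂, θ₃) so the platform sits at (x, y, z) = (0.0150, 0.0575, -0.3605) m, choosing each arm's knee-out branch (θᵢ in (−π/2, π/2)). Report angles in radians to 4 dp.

θ₁ = 0.7854, θ₂ = 0.6108, θ₃ = 1.2219

φ1=0.0° → target in arm frame (0.0150, 0.0575)
  A cos θ + B sin θ = C:  0.1350·cos θ + -0.3605·sin θ = -0.1595
  √(A²+B²)=0.3849;  θ1 = -1.2125+1.9979 ≈ 0.7854
φ2=120.0° → target in arm frame (0.0423, -0.0417)
  e−x'=0.1077;  (l²−L²−(e−x')²−y'²−z²)/2L = -0.1185
  γ=atan2(-0.3605,0.1077)=-1.2805;  ψ=arccos(-0.3150)=1.8912;  θ2=γ+ψ≈0.6108
rotate P by −φ3: (-0.0573, -0.0158, -0.3605)
  e−x'=0.2073;  (l²−L²−(e−x')²−y'²−z²)/2L = -0.2679
  θ3 = atan2(B,A) + arccos(C/0.4159) = 1.2219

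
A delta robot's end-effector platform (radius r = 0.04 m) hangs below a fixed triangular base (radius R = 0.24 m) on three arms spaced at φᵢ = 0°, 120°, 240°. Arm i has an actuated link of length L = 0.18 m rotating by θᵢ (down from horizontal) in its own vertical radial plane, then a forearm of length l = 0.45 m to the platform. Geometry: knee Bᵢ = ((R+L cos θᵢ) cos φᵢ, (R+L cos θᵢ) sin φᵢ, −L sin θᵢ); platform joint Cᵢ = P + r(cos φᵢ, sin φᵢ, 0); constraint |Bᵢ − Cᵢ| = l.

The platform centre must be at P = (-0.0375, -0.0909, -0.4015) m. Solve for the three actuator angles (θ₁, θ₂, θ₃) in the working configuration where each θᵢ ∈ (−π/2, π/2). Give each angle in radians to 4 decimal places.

φ1=0.0° → target in arm frame (-0.0375, -0.0909)
  A=0.2375, B=-0.4015, C=(l²−L²−A²−y'²−z²)/(2L)=-0.1549
  θ1 = atan2(B,A) + arccos(C/0.4665) = 0.8727
φ2=120.0° → target in arm frame (-0.0600, 0.0779)
  A cos θ + B sin θ = C:  0.2600·cos θ + -0.4015·sin θ = -0.1799
  θ2 = atan2(B,A) + arccos(C/0.4783) = 0.9602
arm 3 (φ=240.0°): x'=0.0975, y'=0.0130
  A=0.1025, B=-0.4015, C=(l²−L²−A²−y'²−z²)/(2L)=-0.0050
  θ3 = atan2(B,A) + arccos(C/0.4144) = 0.2620

θ₁ = 0.8727, θ₂ = 0.9602, θ₃ = 0.2620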